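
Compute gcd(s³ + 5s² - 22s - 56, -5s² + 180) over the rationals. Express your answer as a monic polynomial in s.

1

By polynomial division,
  s³ + 5s² - 22s - 56 = (-(1/5)s - 1)(-5s² + 180) + (14s + 124)
  -5s² + 180 = (-(5/14)s + 155/49)(14s + 124) + (-10400/49)
  14s + 124 = (-(343/5200)s - 1519/2600)(-10400/49) + (0)
The last nonzero remainder is the constant -10400/49, so the polynomials are coprime and gcd = 1.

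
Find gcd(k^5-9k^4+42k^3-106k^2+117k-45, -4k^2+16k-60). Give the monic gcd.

k^2-4k+15

Apply the Euclidean algorithm:
  k^5-9k^4+42k^3-106k^2+117k-45 = (-(1/4)k^3+(5/4)k^2-(7/4)k+3/4)(-4k^2+16k-60) + (0)
Last nonzero remainder: -4k^2+16k-60. Dividing through by -4 gives the monic gcd k^2-4k+15.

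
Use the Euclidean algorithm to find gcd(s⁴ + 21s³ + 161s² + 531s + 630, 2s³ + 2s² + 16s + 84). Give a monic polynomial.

s + 3

Apply the Euclidean algorithm:
  s⁴ + 21s³ + 161s² + 531s + 630 = ((1/2)s + 10)(2s³ + 2s² + 16s + 84) + (133s² + 329s - 210)
  2s³ + 2s² + 16s + 84 = ((2/133)s - 8/361)(133s² + 329s - 210) + ((9548/361)s + 28644/361)
  133s² + 329s - 210 = ((6859/1364)s - 1805/682)((9548/361)s + 28644/361) + (0)
Last nonzero remainder: (9548/361)s + 28644/361. Dividing through by 9548/361 gives the monic gcd s + 3.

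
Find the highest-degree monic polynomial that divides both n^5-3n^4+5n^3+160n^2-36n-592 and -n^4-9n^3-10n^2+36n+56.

Apply the Euclidean algorithm:
  n^5-3n^4+5n^3+160n^2-36n-592 = (-n+12)(-n^4-9n^3-10n^2+36n+56) + (103n^3+316n^2-412n-1264)
  -n^4-9n^3-10n^2+36n+56 = (-(1/103)n-611/10609)(103n^3+316n^2-412n-1264) + ((44550/10609)n^2-178200/10609)
  103n^3+316n^2-412n-1264 = ((1092727/44550)n+1676222/22275)((44550/10609)n^2-178200/10609) + (0)
Last nonzero remainder: (44550/10609)n^2-178200/10609. Dividing through by 44550/10609 gives the monic gcd n^2-4.

n^2-4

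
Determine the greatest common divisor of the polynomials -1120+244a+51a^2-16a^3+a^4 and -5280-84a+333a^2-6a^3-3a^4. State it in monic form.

160-12a-9a^2+a^3

Euclidean algorithm in ℚ[a]:
  a^4-16a^3+51a^2+244a-1120 = (-1/3)(-3a^4-6a^3+333a^2-84a-5280) + (-18a^3+162a^2+216a-2880)
  -3a^4-6a^3+333a^2-84a-5280 = ((1/6)a+11/6)(-18a^3+162a^2+216a-2880) + (0)
Last nonzero remainder: -18a^3+162a^2+216a-2880. Dividing through by -18 gives the monic gcd a^3-9a^2-12a+160.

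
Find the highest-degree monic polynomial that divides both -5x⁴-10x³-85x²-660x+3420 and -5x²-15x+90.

x²+3x-18

By polynomial division,
  -5x⁴-10x³-85x²-660x+3420 = (x²-x+38)(-5x²-15x+90) + (0)
Last nonzero remainder: -5x²-15x+90. Dividing through by -5 gives the monic gcd x²+3x-18.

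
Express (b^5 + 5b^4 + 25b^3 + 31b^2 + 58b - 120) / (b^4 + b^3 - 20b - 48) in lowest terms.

(b^3 + 3b^2 + 11b - 15)/(b^2 - b - 6)

Repeated division with remainder:
  b^5 + 5b^4 + 25b^3 + 31b^2 + 58b - 120 = (b + 4)(b^4 + b^3 - 20b - 48) + (21b^3 + 51b^2 + 186b + 72)
  b^4 + b^3 - 20b - 48 = ((1/21)b - 10/147)(21b^3 + 51b^2 + 186b + 72) + (-(264/49)b^2 - (528/49)b - 2112/49)
  21b^3 + 51b^2 + 186b + 72 = (-(343/88)b - 147/88)(-(264/49)b^2 - (528/49)b - 2112/49) + (0)
Last nonzero remainder: -(264/49)b^2 - (528/49)b - 2112/49. Dividing through by -264/49 gives the monic gcd b^2 + 2b + 8.
Cancel b^2 + 2b + 8 from numerator and denominator to get the reduced form.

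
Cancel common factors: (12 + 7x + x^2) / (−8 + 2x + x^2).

(3 + x)/(−2 + x)

Apply the Euclidean algorithm:
  x^2 + 7x + 12 = (x^2 + 2x − 8) + (5x + 20)
  x^2 + 2x − 8 = ((1/5)x − 2/5)(5x + 20) + (0)
Last nonzero remainder: 5x + 20. Dividing through by 5 gives the monic gcd x + 4.
Cancel x + 4 from numerator and denominator to get the reduced form.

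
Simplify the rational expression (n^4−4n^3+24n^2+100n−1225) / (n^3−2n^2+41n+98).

By polynomial division,
  n^4−4n^3+24n^2+100n−1225 = (n−2)(n^3−2n^2+41n+98) + (−21n^2+84n−1029)
  n^3−2n^2+41n+98 = (−(1/21)n−2/21)(−21n^2+84n−1029) + (0)
Last nonzero remainder: −21n^2+84n−1029. Dividing through by −21 gives the monic gcd n^2−4n+49.
Cancel n^2−4n+49 from numerator and denominator to get the reduced form.

(n^2−25)/(n+2)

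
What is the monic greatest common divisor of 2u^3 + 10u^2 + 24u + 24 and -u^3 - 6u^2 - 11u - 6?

u + 2

Euclidean algorithm in ℚ[u]:
  2u^3 + 10u^2 + 24u + 24 = (-2)(-u^3 - 6u^2 - 11u - 6) + (-2u^2 + 2u + 12)
  -u^3 - 6u^2 - 11u - 6 = ((1/2)u + 7/2)(-2u^2 + 2u + 12) + (-24u - 48)
  -2u^2 + 2u + 12 = ((1/12)u - 1/4)(-24u - 48) + (0)
Last nonzero remainder: -24u - 48. Dividing through by -24 gives the monic gcd u + 2.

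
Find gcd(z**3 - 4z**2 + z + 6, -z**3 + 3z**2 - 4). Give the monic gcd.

By polynomial division,
  z**3 - 4z**2 + z + 6 = (-1)(-z**3 + 3z**2 - 4) + (-z**2 + z + 2)
  -z**3 + 3z**2 - 4 = (z - 2)(-z**2 + z + 2) + (0)
Last nonzero remainder: -z**2 + z + 2. Dividing through by -1 gives the monic gcd z**2 - z - 2.

z**2 - z - 2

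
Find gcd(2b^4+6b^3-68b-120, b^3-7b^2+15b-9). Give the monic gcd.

By polynomial division,
  2b^4+6b^3-68b-120 = (2b+20)(b^3-7b^2+15b-9) + (110b^2-350b+60)
  b^3-7b^2+15b-9 = ((1/110)b-21/605)(110b^2-350b+60) + ((279/121)b-837/121)
  110b^2-350b+60 = ((13310/279)b-2420/279)((279/121)b-837/121) + (0)
Last nonzero remainder: (279/121)b-837/121. Dividing through by 279/121 gives the monic gcd b-3.

b-3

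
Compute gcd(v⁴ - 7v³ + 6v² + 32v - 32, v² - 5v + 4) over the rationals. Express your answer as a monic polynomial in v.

v² - 5v + 4

By polynomial division,
  v⁴ - 7v³ + 6v² + 32v - 32 = (v² - 2v - 8)(v² - 5v + 4) + (0)
The last nonzero remainder v² - 5v + 4 is already monic.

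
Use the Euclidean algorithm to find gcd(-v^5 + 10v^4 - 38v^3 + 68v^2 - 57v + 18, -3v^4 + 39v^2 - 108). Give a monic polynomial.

v^2 - 5v + 6

Euclidean algorithm in ℚ[v]:
  -v^5 + 10v^4 - 38v^3 + 68v^2 - 57v + 18 = ((1/3)v - 10/3)(-3v^4 + 39v^2 - 108) + (-51v^3 + 198v^2 - 21v - 342)
  -3v^4 + 39v^2 - 108 = ((1/17)v + 66/289)(-51v^3 + 198v^2 - 21v - 342) + (-(1440/289)v^2 + (7200/289)v - 8640/289)
  -51v^3 + 198v^2 - 21v - 342 = ((4913/480)v + 5491/480)(-(1440/289)v^2 + (7200/289)v - 8640/289) + (0)
Last nonzero remainder: -(1440/289)v^2 + (7200/289)v - 8640/289. Dividing through by -1440/289 gives the monic gcd v^2 - 5v + 6.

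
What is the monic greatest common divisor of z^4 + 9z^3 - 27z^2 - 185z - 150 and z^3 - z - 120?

Apply the Euclidean algorithm:
  z^4 + 9z^3 - 27z^2 - 185z - 150 = (z + 9)(z^3 - z - 120) + (-26z^2 - 56z + 930)
  z^3 - z - 120 = (-(1/26)z + 14/169)(-26z^2 - 56z + 930) + ((6660/169)z - 33300/169)
  -26z^2 - 56z + 930 = (-(2197/3330)z - 5239/1110)((6660/169)z - 33300/169) + (0)
Last nonzero remainder: (6660/169)z - 33300/169. Dividing through by 6660/169 gives the monic gcd z - 5.

z - 5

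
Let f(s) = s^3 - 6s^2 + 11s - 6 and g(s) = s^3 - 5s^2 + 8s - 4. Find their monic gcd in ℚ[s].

s^2 - 3s + 2

Euclidean algorithm in ℚ[s]:
  s^3 - 6s^2 + 11s - 6 = (s^3 - 5s^2 + 8s - 4) + (-s^2 + 3s - 2)
  s^3 - 5s^2 + 8s - 4 = (-s + 2)(-s^2 + 3s - 2) + (0)
Last nonzero remainder: -s^2 + 3s - 2. Dividing through by -1 gives the monic gcd s^2 - 3s + 2.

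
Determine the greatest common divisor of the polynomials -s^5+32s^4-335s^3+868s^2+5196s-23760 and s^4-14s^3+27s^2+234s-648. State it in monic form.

s^3-11s^2-6s+216

Repeated division with remainder:
  -s^5+32s^4-335s^3+868s^2+5196s-23760 = (-s+18)(s^4-14s^3+27s^2+234s-648) + (-56s^3+616s^2+336s-12096)
  s^4-14s^3+27s^2+234s-648 = (-(1/56)s+3/56)(-56s^3+616s^2+336s-12096) + (0)
Last nonzero remainder: -56s^3+616s^2+336s-12096. Dividing through by -56 gives the monic gcd s^3-11s^2-6s+216.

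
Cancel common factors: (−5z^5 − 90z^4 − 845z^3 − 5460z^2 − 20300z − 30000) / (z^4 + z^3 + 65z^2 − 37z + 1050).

(−5z^3 − 75z^2 − 370z − 600)/(z^2 − 2z + 21)

Euclidean algorithm in ℚ[z]:
  −5z^5 − 90z^4 − 845z^3 − 5460z^2 − 20300z − 30000 = (−5z − 85)(z^4 + z^3 + 65z^2 − 37z + 1050) + (−435z^3 − 120z^2 − 18195z + 59250)
  z^4 + z^3 + 65z^2 − 37z + 1050 = (−(1/435)z − 7/4205)(−435z^3 − 120z^2 − 18195z + 59250) + ((19320/841)z^2 + (57960/841)z + 966000/841)
  −435z^3 − 120z^2 − 18195z + 59250 = (−(24389/1288)z + 66439/1288)((19320/841)z^2 + (57960/841)z + 966000/841) + (0)
Last nonzero remainder: (19320/841)z^2 + (57960/841)z + 966000/841. Dividing through by 19320/841 gives the monic gcd z^2 + 3z + 50.
Cancel z^2 + 3z + 50 from numerator and denominator to get the reduced form.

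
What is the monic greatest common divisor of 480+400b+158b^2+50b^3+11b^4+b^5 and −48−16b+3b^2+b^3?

12+7b+b^2

Euclidean algorithm in ℚ[b]:
  b^5+11b^4+50b^3+158b^2+400b+480 = (b^2+8b+42)(b^3+3b^2−16b−48) + (208b^2+1456b+2496)
  b^3+3b^2−16b−48 = ((1/208)b−1/52)(208b^2+1456b+2496) + (0)
Last nonzero remainder: 208b^2+1456b+2496. Dividing through by 208 gives the monic gcd b^2+7b+12.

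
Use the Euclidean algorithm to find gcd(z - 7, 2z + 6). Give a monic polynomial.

Euclidean algorithm in ℚ[z]:
  z - 7 = (1/2)(2z + 6) + (-10)
  2z + 6 = (-(1/5)z - 3/5)(-10) + (0)
The last nonzero remainder is the constant -10, so the polynomials are coprime and gcd = 1.

1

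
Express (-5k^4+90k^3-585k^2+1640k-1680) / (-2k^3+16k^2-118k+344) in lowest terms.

Repeated division with remainder:
  -5k^4+90k^3-585k^2+1640k-1680 = ((5/2)k-25)(-2k^3+16k^2-118k+344) + (110k^2-2170k+6920)
  -2k^3+16k^2-118k+344 = (-(1/55)k-129/605)(110k^2-2170k+6920) + (-(55040/121)k+220160/121)
  110k^2-2170k+6920 = (-(1331/5504)k+20933/5504)(-(55040/121)k+220160/121) + (0)
Last nonzero remainder: -(55040/121)k+220160/121. Dividing through by -55040/121 gives the monic gcd k-4.
Cancel k-4 from numerator and denominator to get the reduced form.

(5k^3-70k^2+305k-420)/(2k^2-8k+86)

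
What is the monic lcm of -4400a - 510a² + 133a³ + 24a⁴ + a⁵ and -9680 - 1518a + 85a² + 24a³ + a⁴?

387200a + 31680a² - 17634a³ - 2223a⁴ + 117a⁵ + 27a⁶ + a⁷

Euclidean algorithm in ℚ[a]:
  a⁵ + 24a⁴ + 133a³ - 510a² - 4400a = (a)(a⁴ + 24a³ + 85a² - 1518a - 9680) + (48a³ + 1008a² + 5280a)
  a⁴ + 24a³ + 85a² - 1518a - 9680 = ((1/48)a + 1/16)(48a³ + 1008a² + 5280a) + (-88a² - 1848a - 9680)
  48a³ + 1008a² + 5280a = (-(6/11)a)(-88a² - 1848a - 9680) + (0)
Last nonzero remainder: -88a² - 1848a - 9680. Dividing through by -88 gives the monic gcd a² + 21a + 110.
Then lcm(f, g) = f·g / gcd(f, g); expanding and making the result monic gives the answer.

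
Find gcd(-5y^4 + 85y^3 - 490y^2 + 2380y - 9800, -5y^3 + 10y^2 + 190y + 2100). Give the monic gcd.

y - 10

Repeated division with remainder:
  -5y^4 + 85y^3 - 490y^2 + 2380y - 9800 = (y - 15)(-5y^3 + 10y^2 + 190y + 2100) + (-530y^2 + 3130y + 21700)
  -5y^3 + 10y^2 + 190y + 2100 = ((1/106)y + 207/5618)(-530y^2 + 3130y + 21700) + (-(365295/2809)y + 3652950/2809)
  -530y^2 + 3130y + 21700 = ((297754/73059)y + 174158/10437)(-(365295/2809)y + 3652950/2809) + (0)
Last nonzero remainder: -(365295/2809)y + 3652950/2809. Dividing through by -365295/2809 gives the monic gcd y - 10.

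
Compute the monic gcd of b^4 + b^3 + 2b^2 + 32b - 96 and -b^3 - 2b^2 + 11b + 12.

b + 4

By polynomial division,
  b^4 + b^3 + 2b^2 + 32b - 96 = (-b + 1)(-b^3 - 2b^2 + 11b + 12) + (15b^2 + 33b - 108)
  -b^3 - 2b^2 + 11b + 12 = (-(1/15)b + 1/75)(15b^2 + 33b - 108) + ((84/25)b + 336/25)
  15b^2 + 33b - 108 = ((125/28)b - 225/28)((84/25)b + 336/25) + (0)
Last nonzero remainder: (84/25)b + 336/25. Dividing through by 84/25 gives the monic gcd b + 4.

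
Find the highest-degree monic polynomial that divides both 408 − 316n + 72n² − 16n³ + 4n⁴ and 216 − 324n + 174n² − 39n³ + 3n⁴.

6 − 5n + n²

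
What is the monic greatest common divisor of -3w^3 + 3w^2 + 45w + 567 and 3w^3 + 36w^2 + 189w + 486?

w^2 + 6w + 27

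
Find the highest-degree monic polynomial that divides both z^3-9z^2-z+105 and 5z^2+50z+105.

By polynomial division,
  z^3-9z^2-z+105 = ((1/5)z-19/5)(5z^2+50z+105) + (168z+504)
  5z^2+50z+105 = ((5/168)z+5/24)(168z+504) + (0)
Last nonzero remainder: 168z+504. Dividing through by 168 gives the monic gcd z+3.

z+3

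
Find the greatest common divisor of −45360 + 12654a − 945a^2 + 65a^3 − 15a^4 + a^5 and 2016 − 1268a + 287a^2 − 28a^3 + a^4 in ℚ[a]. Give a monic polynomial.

−504 + 191a − 24a^2 + a^3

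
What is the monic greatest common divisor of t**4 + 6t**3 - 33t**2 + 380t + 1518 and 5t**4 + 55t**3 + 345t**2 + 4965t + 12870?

Euclidean algorithm in ℚ[t]:
  t**4 + 6t**3 - 33t**2 + 380t + 1518 = (1/5)(5t**4 + 55t**3 + 345t**2 + 4965t + 12870) + (-5t**3 - 102t**2 - 613t - 1056)
  5t**4 + 55t**3 + 345t**2 + 4965t + 12870 = (-t + 47/5)(-5t**3 - 102t**2 - 613t - 1056) + ((3454/5)t**2 + (48356/5)t + 113982/5)
  -5t**3 - 102t**2 - 613t - 1056 = (-(25/3454)t - 80/1727)((3454/5)t**2 + (48356/5)t + 113982/5) + (0)
Last nonzero remainder: (3454/5)t**2 + (48356/5)t + 113982/5. Dividing through by 3454/5 gives the monic gcd t**2 + 14t + 33.

t**2 + 14t + 33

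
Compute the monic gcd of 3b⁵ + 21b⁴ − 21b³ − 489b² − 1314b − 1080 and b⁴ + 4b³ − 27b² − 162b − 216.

b³ + 10b² + 33b + 36

Euclidean algorithm in ℚ[b]:
  3b⁵ + 21b⁴ − 21b³ − 489b² − 1314b − 1080 = (3b + 9)(b⁴ + 4b³ − 27b² − 162b − 216) + (24b³ + 240b² + 792b + 864)
  b⁴ + 4b³ − 27b² − 162b − 216 = ((1/24)b − 1/4)(24b³ + 240b² + 792b + 864) + (0)
Last nonzero remainder: 24b³ + 240b² + 792b + 864. Dividing through by 24 gives the monic gcd b³ + 10b² + 33b + 36.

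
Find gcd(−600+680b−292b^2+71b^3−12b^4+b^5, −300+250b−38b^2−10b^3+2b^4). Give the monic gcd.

Apply the Euclidean algorithm:
  b^5−12b^4+71b^3−292b^2+680b−600 = ((1/2)b−7/2)(2b^4−10b^3−38b^2+250b−300) + (55b^3−550b^2+1705b−1650)
  2b^4−10b^3−38b^2+250b−300 = ((2/55)b+2/11)(55b^3−550b^2+1705b−1650) + (0)
Last nonzero remainder: 55b^3−550b^2+1705b−1650. Dividing through by 55 gives the monic gcd b^3−10b^2+31b−30.

−30+31b−10b^2+b^3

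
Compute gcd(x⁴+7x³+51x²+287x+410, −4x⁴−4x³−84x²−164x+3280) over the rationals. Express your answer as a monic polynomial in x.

x³+5x²+41x+205

By polynomial division,
  x⁴+7x³+51x²+287x+410 = (−1/4)(−4x⁴−4x³−84x²−164x+3280) + (6x³+30x²+246x+1230)
  −4x⁴−4x³−84x²−164x+3280 = (−(2/3)x+8/3)(6x³+30x²+246x+1230) + (0)
Last nonzero remainder: 6x³+30x²+246x+1230. Dividing through by 6 gives the monic gcd x³+5x²+41x+205.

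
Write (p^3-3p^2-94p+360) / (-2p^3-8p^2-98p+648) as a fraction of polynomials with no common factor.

Apply the Euclidean algorithm:
  p^3-3p^2-94p+360 = (-1/2)(-2p^3-8p^2-98p+648) + (-7p^2-143p+684)
  -2p^3-8p^2-98p+648 = ((2/7)p-230/49)(-7p^2-143p+684) + (-(47268/49)p+189072/49)
  -7p^2-143p+684 = ((343/47268)p+931/5252)(-(47268/49)p+189072/49) + (0)
Last nonzero remainder: -(47268/49)p+189072/49. Dividing through by -47268/49 gives the monic gcd p-4.
Cancel p-4 from numerator and denominator to get the reduced form.

(-p^2-p+90)/(2p^2+16p+162)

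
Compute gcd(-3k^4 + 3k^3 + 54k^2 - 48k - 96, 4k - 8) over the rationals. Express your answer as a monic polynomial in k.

k - 2

Euclidean algorithm in ℚ[k]:
  -3k^4 + 3k^3 + 54k^2 - 48k - 96 = (-(3/4)k^3 - (3/4)k^2 + 12k + 12)(4k - 8) + (0)
Last nonzero remainder: 4k - 8. Dividing through by 4 gives the monic gcd k - 2.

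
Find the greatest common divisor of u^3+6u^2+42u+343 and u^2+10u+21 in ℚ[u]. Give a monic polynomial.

Repeated division with remainder:
  u^3+6u^2+42u+343 = (u-4)(u^2+10u+21) + (61u+427)
  u^2+10u+21 = ((1/61)u+3/61)(61u+427) + (0)
Last nonzero remainder: 61u+427. Dividing through by 61 gives the monic gcd u+7.

u+7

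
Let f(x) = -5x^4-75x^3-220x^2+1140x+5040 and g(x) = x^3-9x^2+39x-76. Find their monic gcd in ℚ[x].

By polynomial division,
  -5x^4-75x^3-220x^2+1140x+5040 = (-5x-120)(x^3-9x^2+39x-76) + (-1105x^2+5440x-4080)
  x^3-9x^2+39x-76 = (-(1/1105)x+53/14365)(-1105x^2+5440x-4080) + ((2575/169)x-10300/169)
  -1105x^2+5440x-4080 = (-(37349/515)x+34476/515)((2575/169)x-10300/169) + (0)
Last nonzero remainder: (2575/169)x-10300/169. Dividing through by 2575/169 gives the monic gcd x-4.

x-4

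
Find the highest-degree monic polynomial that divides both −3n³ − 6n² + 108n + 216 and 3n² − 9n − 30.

Apply the Euclidean algorithm:
  −3n³ − 6n² + 108n + 216 = (−n − 5)(3n² − 9n − 30) + (33n + 66)
  3n² − 9n − 30 = ((1/11)n − 5/11)(33n + 66) + (0)
Last nonzero remainder: 33n + 66. Dividing through by 33 gives the monic gcd n + 2.

n + 2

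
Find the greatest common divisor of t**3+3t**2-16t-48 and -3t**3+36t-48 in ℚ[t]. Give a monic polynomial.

t+4

By polynomial division,
  t**3+3t**2-16t-48 = (-1/3)(-3t**3+36t-48) + (3t**2-4t-64)
  -3t**3+36t-48 = (-t-4/3)(3t**2-4t-64) + (-(100/3)t-400/3)
  3t**2-4t-64 = (-(9/100)t+12/25)(-(100/3)t-400/3) + (0)
Last nonzero remainder: -(100/3)t-400/3. Dividing through by -100/3 gives the monic gcd t+4.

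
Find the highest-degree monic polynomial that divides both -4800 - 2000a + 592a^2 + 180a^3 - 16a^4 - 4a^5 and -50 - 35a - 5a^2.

10 + 7a + a^2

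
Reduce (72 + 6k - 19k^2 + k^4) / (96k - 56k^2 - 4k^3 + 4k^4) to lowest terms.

(-6 - k + k^2)/(-8k + 4k^2)

Euclidean algorithm in ℚ[k]:
  k^4 - 19k^2 + 6k + 72 = (1/4)(4k^4 - 4k^3 - 56k^2 + 96k) + (k^3 - 5k^2 - 18k + 72)
  4k^4 - 4k^3 - 56k^2 + 96k = (4k + 16)(k^3 - 5k^2 - 18k + 72) + (96k^2 + 96k - 1152)
  k^3 - 5k^2 - 18k + 72 = ((1/96)k - 1/16)(96k^2 + 96k - 1152) + (0)
Last nonzero remainder: 96k^2 + 96k - 1152. Dividing through by 96 gives the monic gcd k^2 + k - 12.
Cancel k^2 + k - 12 from numerator and denominator to get the reduced form.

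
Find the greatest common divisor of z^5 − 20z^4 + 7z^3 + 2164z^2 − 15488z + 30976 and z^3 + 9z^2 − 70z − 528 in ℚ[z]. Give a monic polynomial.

z^2 + 3z − 88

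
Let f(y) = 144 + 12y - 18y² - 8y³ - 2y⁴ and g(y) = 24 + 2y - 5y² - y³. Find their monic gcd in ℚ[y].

By polynomial division,
  -2y⁴ - 8y³ - 18y² + 12y + 144 = (2y - 2)(-y³ - 5y² + 2y + 24) + (-32y² - 32y + 192)
  -y³ - 5y² + 2y + 24 = ((1/32)y + 1/8)(-32y² - 32y + 192) + (0)
Last nonzero remainder: -32y² - 32y + 192. Dividing through by -32 gives the monic gcd y² + y - 6.

-6 + y + y²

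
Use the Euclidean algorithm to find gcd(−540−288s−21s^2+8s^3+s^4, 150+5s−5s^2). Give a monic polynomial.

−30−s+s^2

Repeated division with remainder:
  s^4+8s^3−21s^2−288s−540 = (−(1/5)s^2−(9/5)s−18/5)(−5s^2+5s+150) + (0)
Last nonzero remainder: −5s^2+5s+150. Dividing through by −5 gives the monic gcd s^2−s−30.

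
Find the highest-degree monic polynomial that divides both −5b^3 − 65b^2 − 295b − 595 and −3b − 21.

b + 7

Apply the Euclidean algorithm:
  −5b^3 − 65b^2 − 295b − 595 = ((5/3)b^2 + 10b + 85/3)(−3b − 21) + (0)
Last nonzero remainder: −3b − 21. Dividing through by −3 gives the monic gcd b + 7.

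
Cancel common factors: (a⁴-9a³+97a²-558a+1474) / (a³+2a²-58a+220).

By polynomial division,
  a⁴-9a³+97a²-558a+1474 = (a-11)(a³+2a²-58a+220) + (177a²-1416a+3894)
  a³+2a²-58a+220 = ((1/177)a+10/177)(177a²-1416a+3894) + (0)
Last nonzero remainder: 177a²-1416a+3894. Dividing through by 177 gives the monic gcd a²-8a+22.
Cancel a²-8a+22 from numerator and denominator to get the reduced form.

(a²-a+67)/(a+10)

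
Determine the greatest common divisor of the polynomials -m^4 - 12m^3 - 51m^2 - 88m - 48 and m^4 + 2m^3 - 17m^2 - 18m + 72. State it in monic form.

Euclidean algorithm in ℚ[m]:
  -m^4 - 12m^3 - 51m^2 - 88m - 48 = (-1)(m^4 + 2m^3 - 17m^2 - 18m + 72) + (-10m^3 - 68m^2 - 106m + 24)
  m^4 + 2m^3 - 17m^2 - 18m + 72 = (-(1/10)m + 12/25)(-10m^3 - 68m^2 - 106m + 24) + ((126/25)m^2 + (882/25)m + 1512/25)
  -10m^3 - 68m^2 - 106m + 24 = (-(125/63)m + 25/63)((126/25)m^2 + (882/25)m + 1512/25) + (0)
Last nonzero remainder: (126/25)m^2 + (882/25)m + 1512/25. Dividing through by 126/25 gives the monic gcd m^2 + 7m + 12.

m^2 + 7m + 12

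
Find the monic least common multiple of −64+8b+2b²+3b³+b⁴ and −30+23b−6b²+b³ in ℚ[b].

−960+376b−66b²+45b³+5b⁴−b⁵+b⁶

By polynomial division,
  b⁴+3b³+2b²+8b−64 = (b+9)(b³−6b²+23b−30) + (33b²−169b+206)
  b³−6b²+23b−30 = ((1/33)b−29/1089)(33b²−169b+206) + ((13348/1089)b−26696/1089)
  33b²−169b+206 = ((35937/13348)b−112167/13348)((13348/1089)b−26696/1089) + (0)
Last nonzero remainder: (13348/1089)b−26696/1089. Dividing through by 13348/1089 gives the monic gcd b−2.
Then lcm(f, g) = f·g / gcd(f, g); expanding and making the result monic gives the answer.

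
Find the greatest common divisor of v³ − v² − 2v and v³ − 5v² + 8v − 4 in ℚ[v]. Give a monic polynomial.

v − 2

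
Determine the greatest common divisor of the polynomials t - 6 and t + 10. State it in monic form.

By polynomial division,
  t - 6 = (t + 10) + (-16)
  t + 10 = (-(1/16)t - 5/8)(-16) + (0)
The last nonzero remainder is the constant -16, so the polynomials are coprime and gcd = 1.

1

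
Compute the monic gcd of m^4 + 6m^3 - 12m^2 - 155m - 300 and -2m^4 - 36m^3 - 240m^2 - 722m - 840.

Apply the Euclidean algorithm:
  m^4 + 6m^3 - 12m^2 - 155m - 300 = (-1/2)(-2m^4 - 36m^3 - 240m^2 - 722m - 840) + (-12m^3 - 132m^2 - 516m - 720)
  -2m^4 - 36m^3 - 240m^2 - 722m - 840 = ((1/6)m + 7/6)(-12m^3 - 132m^2 - 516m - 720) + (0)
Last nonzero remainder: -12m^3 - 132m^2 - 516m - 720. Dividing through by -12 gives the monic gcd m^3 + 11m^2 + 43m + 60.

m^3 + 11m^2 + 43m + 60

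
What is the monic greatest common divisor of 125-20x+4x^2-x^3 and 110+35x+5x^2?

By polynomial division,
  -x^3+4x^2-20x+125 = (-(1/5)x+11/5)(5x^2+35x+110) + (-75x-117)
  5x^2+35x+110 = (-(1/15)x-136/375)(-75x-117) + (8446/125)
  -75x-117 = (-(9375/8446)x-14625/8446)(8446/125) + (0)
The last nonzero remainder is the constant 8446/125, so the polynomials are coprime and gcd = 1.

1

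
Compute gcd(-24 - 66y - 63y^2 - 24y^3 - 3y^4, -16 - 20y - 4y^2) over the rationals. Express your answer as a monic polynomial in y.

4 + 5y + y^2

Apply the Euclidean algorithm:
  -3y^4 - 24y^3 - 63y^2 - 66y - 24 = ((3/4)y^2 + (9/4)y + 3/2)(-4y^2 - 20y - 16) + (0)
Last nonzero remainder: -4y^2 - 20y - 16. Dividing through by -4 gives the monic gcd y^2 + 5y + 4.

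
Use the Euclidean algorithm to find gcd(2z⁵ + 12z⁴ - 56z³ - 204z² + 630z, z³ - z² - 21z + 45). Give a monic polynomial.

z³ - z² - 21z + 45

Euclidean algorithm in ℚ[z]:
  2z⁵ + 12z⁴ - 56z³ - 204z² + 630z = (2z² + 14z)(z³ - z² - 21z + 45) + (0)
The last nonzero remainder z³ - z² - 21z + 45 is already monic.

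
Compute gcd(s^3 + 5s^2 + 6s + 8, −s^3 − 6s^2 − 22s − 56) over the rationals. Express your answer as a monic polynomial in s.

Repeated division with remainder:
  s^3 + 5s^2 + 6s + 8 = (−1)(−s^3 − 6s^2 − 22s − 56) + (−s^2 − 16s − 48)
  −s^3 − 6s^2 − 22s − 56 = (s − 10)(−s^2 − 16s − 48) + (−134s − 536)
  −s^2 − 16s − 48 = ((1/134)s + 6/67)(−134s − 536) + (0)
Last nonzero remainder: −134s − 536. Dividing through by −134 gives the monic gcd s + 4.

s + 4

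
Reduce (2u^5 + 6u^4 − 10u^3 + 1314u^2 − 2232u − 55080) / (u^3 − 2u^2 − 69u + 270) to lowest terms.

Apply the Euclidean algorithm:
  2u^5 + 6u^4 − 10u^3 + 1314u^2 − 2232u − 55080 = (2u^2 + 10u + 148)(u^3 − 2u^2 − 69u + 270) + (1760u^2 + 5280u − 95040)
  u^3 − 2u^2 − 69u + 270 = ((1/1760)u − 1/352)(1760u^2 + 5280u − 95040) + (0)
Last nonzero remainder: 1760u^2 + 5280u − 95040. Dividing through by 1760 gives the monic gcd u^2 + 3u − 54.
Cancel u^2 + 3u − 54 from numerator and denominator to get the reduced form.

(2u^3 + 98u + 1020)/(u − 5)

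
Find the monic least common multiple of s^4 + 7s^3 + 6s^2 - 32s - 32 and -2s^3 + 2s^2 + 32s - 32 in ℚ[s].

Euclidean algorithm in ℚ[s]:
  s^4 + 7s^3 + 6s^2 - 32s - 32 = (-(1/2)s - 4)(-2s^3 + 2s^2 + 32s - 32) + (30s^2 + 80s - 160)
  -2s^3 + 2s^2 + 32s - 32 = (-(1/15)s + 11/45)(30s^2 + 80s - 160) + ((16/9)s + 64/9)
  30s^2 + 80s - 160 = ((135/8)s - 45/2)((16/9)s + 64/9) + (0)
Last nonzero remainder: (16/9)s + 64/9. Dividing through by 16/9 gives the monic gcd s + 4.
Then lcm(f, g) = f·g / gcd(f, g); expanding and making the result monic gives the answer.

s^6 + 2s^5 - 25s^4 - 34s^3 + 152s^2 + 32s - 128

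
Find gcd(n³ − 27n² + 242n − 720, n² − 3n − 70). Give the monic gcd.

Apply the Euclidean algorithm:
  n³ − 27n² + 242n − 720 = (n − 24)(n² − 3n − 70) + (240n − 2400)
  n² − 3n − 70 = ((1/240)n + 7/240)(240n − 2400) + (0)
Last nonzero remainder: 240n − 2400. Dividing through by 240 gives the monic gcd n − 10.

n − 10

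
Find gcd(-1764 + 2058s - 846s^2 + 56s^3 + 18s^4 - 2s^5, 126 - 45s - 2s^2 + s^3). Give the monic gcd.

-42 + s + s^2

Euclidean algorithm in ℚ[s]:
  -2s^5 + 18s^4 + 56s^3 - 846s^2 + 2058s - 1764 = (-2s^2 + 14s - 6)(s^3 - 2s^2 - 45s + 126) + (24s^2 + 24s - 1008)
  s^3 - 2s^2 - 45s + 126 = ((1/24)s - 1/8)(24s^2 + 24s - 1008) + (0)
Last nonzero remainder: 24s^2 + 24s - 1008. Dividing through by 24 gives the monic gcd s^2 + s - 42.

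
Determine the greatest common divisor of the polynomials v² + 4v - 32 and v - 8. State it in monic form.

Euclidean algorithm in ℚ[v]:
  v² + 4v - 32 = (v + 12)(v - 8) + (64)
  v - 8 = ((1/64)v - 1/8)(64) + (0)
The last nonzero remainder is the constant 64, so the polynomials are coprime and gcd = 1.

1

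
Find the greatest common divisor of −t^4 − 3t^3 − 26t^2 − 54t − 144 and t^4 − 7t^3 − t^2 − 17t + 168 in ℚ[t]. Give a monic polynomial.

t^2 + 3t + 8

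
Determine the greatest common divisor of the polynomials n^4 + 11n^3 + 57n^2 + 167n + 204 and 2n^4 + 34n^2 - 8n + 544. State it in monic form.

n^2 + 4n + 17

Repeated division with remainder:
  n^4 + 11n^3 + 57n^2 + 167n + 204 = (1/2)(2n^4 + 34n^2 - 8n + 544) + (11n^3 + 40n^2 + 171n - 68)
  2n^4 + 34n^2 - 8n + 544 = ((2/11)n - 80/121)(11n^3 + 40n^2 + 171n - 68) + ((3552/121)n^2 + (14208/121)n + 60384/121)
  11n^3 + 40n^2 + 171n - 68 = ((1331/3552)n - 121/888)((3552/121)n^2 + (14208/121)n + 60384/121) + (0)
Last nonzero remainder: (3552/121)n^2 + (14208/121)n + 60384/121. Dividing through by 3552/121 gives the monic gcd n^2 + 4n + 17.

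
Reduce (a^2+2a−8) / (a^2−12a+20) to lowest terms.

By polynomial division,
  a^2+2a−8 = (a^2−12a+20) + (14a−28)
  a^2−12a+20 = ((1/14)a−5/7)(14a−28) + (0)
Last nonzero remainder: 14a−28. Dividing through by 14 gives the monic gcd a−2.
Cancel a−2 from numerator and denominator to get the reduced form.

(a+4)/(a−10)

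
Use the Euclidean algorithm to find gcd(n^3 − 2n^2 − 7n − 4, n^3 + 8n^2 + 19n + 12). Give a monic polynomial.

n + 1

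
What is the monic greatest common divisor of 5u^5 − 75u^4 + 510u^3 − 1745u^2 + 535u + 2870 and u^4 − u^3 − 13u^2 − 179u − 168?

u^2 − 6u − 7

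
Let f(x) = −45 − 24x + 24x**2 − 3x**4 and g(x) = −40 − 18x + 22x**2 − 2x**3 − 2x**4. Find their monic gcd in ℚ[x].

5 + x − 3x**2 + x**3

Euclidean algorithm in ℚ[x]:
  −3x**4 + 24x**2 − 24x − 45 = (3/2)(−2x**4 − 2x**3 + 22x**2 − 18x − 40) + (3x**3 − 9x**2 + 3x + 15)
  −2x**4 − 2x**3 + 22x**2 − 18x − 40 = (−(2/3)x − 8/3)(3x**3 − 9x**2 + 3x + 15) + (0)
Last nonzero remainder: 3x**3 − 9x**2 + 3x + 15. Dividing through by 3 gives the monic gcd x**3 − 3x**2 + x + 5.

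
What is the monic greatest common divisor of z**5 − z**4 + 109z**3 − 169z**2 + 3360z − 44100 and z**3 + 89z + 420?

Euclidean algorithm in ℚ[z]:
  z**5 − z**4 + 109z**3 − 169z**2 + 3360z − 44100 = (z**2 − z + 20)(z**3 + 89z + 420) + (−500z**2 + 2000z − 52500)
  z**3 + 89z + 420 = (−(1/500)z − 1/125)(−500z**2 + 2000z − 52500) + (0)
Last nonzero remainder: −500z**2 + 2000z − 52500. Dividing through by −500 gives the monic gcd z**2 − 4z + 105.

z**2 − 4z + 105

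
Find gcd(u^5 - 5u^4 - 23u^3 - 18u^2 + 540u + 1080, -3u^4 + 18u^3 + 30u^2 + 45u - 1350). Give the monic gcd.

Apply the Euclidean algorithm:
  u^5 - 5u^4 - 23u^3 - 18u^2 + 540u + 1080 = (-(1/3)u - 1/3)(-3u^4 + 18u^3 + 30u^2 + 45u - 1350) + (-7u^3 + 7u^2 + 105u + 630)
  -3u^4 + 18u^3 + 30u^2 + 45u - 1350 = ((3/7)u - 15/7)(-7u^3 + 7u^2 + 105u + 630) + (0)
Last nonzero remainder: -7u^3 + 7u^2 + 105u + 630. Dividing through by -7 gives the monic gcd u^3 - u^2 - 15u - 90.

u^3 - u^2 - 15u - 90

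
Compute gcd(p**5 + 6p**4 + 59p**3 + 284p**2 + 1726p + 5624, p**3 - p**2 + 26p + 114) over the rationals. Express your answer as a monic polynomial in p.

p**2 - 4p + 38

Euclidean algorithm in ℚ[p]:
  p**5 + 6p**4 + 59p**3 + 284p**2 + 1726p + 5624 = (p**2 + 7p + 40)(p**3 - p**2 + 26p + 114) + (28p**2 - 112p + 1064)
  p**3 - p**2 + 26p + 114 = ((1/28)p + 3/28)(28p**2 - 112p + 1064) + (0)
Last nonzero remainder: 28p**2 - 112p + 1064. Dividing through by 28 gives the monic gcd p**2 - 4p + 38.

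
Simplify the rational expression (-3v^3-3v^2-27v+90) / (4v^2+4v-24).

(-3v^2-9v-45)/(4v+12)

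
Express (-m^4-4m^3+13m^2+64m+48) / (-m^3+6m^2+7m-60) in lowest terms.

Apply the Euclidean algorithm:
  -m^4-4m^3+13m^2+64m+48 = (m+10)(-m^3+6m^2+7m-60) + (-54m^2+54m+648)
  -m^3+6m^2+7m-60 = ((1/54)m-5/54)(-54m^2+54m+648) + (0)
Last nonzero remainder: -54m^2+54m+648. Dividing through by -54 gives the monic gcd m^2-m-12.
Cancel m^2-m-12 from numerator and denominator to get the reduced form.

(m^2+5m+4)/(m-5)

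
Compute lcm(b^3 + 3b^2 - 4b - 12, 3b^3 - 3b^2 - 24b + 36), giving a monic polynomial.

b^4 + b^3 - 10b^2 - 4b + 24

Apply the Euclidean algorithm:
  b^3 + 3b^2 - 4b - 12 = (1/3)(3b^3 - 3b^2 - 24b + 36) + (4b^2 + 4b - 24)
  3b^3 - 3b^2 - 24b + 36 = ((3/4)b - 3/2)(4b^2 + 4b - 24) + (0)
Last nonzero remainder: 4b^2 + 4b - 24. Dividing through by 4 gives the monic gcd b^2 + b - 6.
Then lcm(f, g) = f·g / gcd(f, g); expanding and making the result monic gives the answer.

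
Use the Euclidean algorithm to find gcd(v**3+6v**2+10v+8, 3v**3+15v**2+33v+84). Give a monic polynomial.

Repeated division with remainder:
  v**3+6v**2+10v+8 = (1/3)(3v**3+15v**2+33v+84) + (v**2-v-20)
  3v**3+15v**2+33v+84 = (3v+18)(v**2-v-20) + (111v+444)
  v**2-v-20 = ((1/111)v-5/111)(111v+444) + (0)
Last nonzero remainder: 111v+444. Dividing through by 111 gives the monic gcd v+4.

v+4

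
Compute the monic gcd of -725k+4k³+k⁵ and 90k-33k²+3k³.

Euclidean algorithm in ℚ[k]:
  k⁵+4k³-725k = ((1/3)k²+(11/3)k+95/3)(3k³-33k²+90k) + (715k²-3575k)
  3k³-33k²+90k = ((3/715)k-18/715)(715k²-3575k) + (0)
Last nonzero remainder: 715k²-3575k. Dividing through by 715 gives the monic gcd k²-5k.

-5k+k²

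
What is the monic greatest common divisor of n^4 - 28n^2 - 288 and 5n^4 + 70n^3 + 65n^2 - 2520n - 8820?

Repeated division with remainder:
  n^4 - 28n^2 - 288 = (1/5)(5n^4 + 70n^3 + 65n^2 - 2520n - 8820) + (-14n^3 - 41n^2 + 504n + 1476)
  5n^4 + 70n^3 + 65n^2 - 2520n - 8820 = (-(5/14)n - 775/196)(-14n^3 - 41n^2 + 504n + 1476) + ((16245/196)n^2 - 146205/49)
  -14n^3 - 41n^2 + 504n + 1476 = (-(2744/16245)n - 8036/16245)((16245/196)n^2 - 146205/49) + (0)
Last nonzero remainder: (16245/196)n^2 - 146205/49. Dividing through by 16245/196 gives the monic gcd n^2 - 36.

n^2 - 36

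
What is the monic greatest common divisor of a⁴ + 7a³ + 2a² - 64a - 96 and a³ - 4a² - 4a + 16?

Repeated division with remainder:
  a⁴ + 7a³ + 2a² - 64a - 96 = (a + 11)(a³ - 4a² - 4a + 16) + (50a² - 36a - 272)
  a³ - 4a² - 4a + 16 = ((1/50)a - 41/625)(50a² - 36a - 272) + (-(576/625)a - 1152/625)
  50a² - 36a - 272 = (-(15625/288)a + 10625/72)(-(576/625)a - 1152/625) + (0)
Last nonzero remainder: -(576/625)a - 1152/625. Dividing through by -576/625 gives the monic gcd a + 2.

a + 2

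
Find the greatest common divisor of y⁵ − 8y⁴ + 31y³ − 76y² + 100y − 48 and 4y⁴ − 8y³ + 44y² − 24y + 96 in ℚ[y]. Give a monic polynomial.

y² − 2y + 8

Euclidean algorithm in ℚ[y]:
  y⁵ − 8y⁴ + 31y³ − 76y² + 100y − 48 = ((1/4)y − 3/2)(4y⁴ − 8y³ + 44y² − 24y + 96) + (8y³ − 4y² + 40y + 96)
  4y⁴ − 8y³ + 44y² − 24y + 96 = ((1/2)y − 3/4)(8y³ − 4y² + 40y + 96) + (21y² − 42y + 168)
  8y³ − 4y² + 40y + 96 = ((8/21)y + 4/7)(21y² − 42y + 168) + (0)
Last nonzero remainder: 21y² − 42y + 168. Dividing through by 21 gives the monic gcd y² − 2y + 8.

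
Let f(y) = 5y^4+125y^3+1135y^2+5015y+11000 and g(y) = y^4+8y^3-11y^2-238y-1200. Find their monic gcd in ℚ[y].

y^3+14y^2+73y+200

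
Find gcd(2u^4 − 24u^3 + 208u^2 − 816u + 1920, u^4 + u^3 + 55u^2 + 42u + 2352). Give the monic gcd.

Euclidean algorithm in ℚ[u]:
  2u^4 − 24u^3 + 208u^2 − 816u + 1920 = (2)(u^4 + u^3 + 55u^2 + 42u + 2352) + (−26u^3 + 98u^2 − 900u − 2784)
  u^4 + u^3 + 55u^2 + 42u + 2352 = (−(1/26)u − 31/169)(−26u^3 + 98u^2 − 900u − 2784) + ((6483/169)u^2 − (38898/169)u + 311184/169)
  −26u^3 + 98u^2 − 900u − 2784 = (−(4394/6483)u − 9802/6483)((6483/169)u^2 − (38898/169)u + 311184/169) + (0)
Last nonzero remainder: (6483/169)u^2 − (38898/169)u + 311184/169. Dividing through by 6483/169 gives the monic gcd u^2 − 6u + 48.

u^2 − 6u + 48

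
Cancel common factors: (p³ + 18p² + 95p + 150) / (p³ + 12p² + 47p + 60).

By polynomial division,
  p³ + 18p² + 95p + 150 = (p³ + 12p² + 47p + 60) + (6p² + 48p + 90)
  p³ + 12p² + 47p + 60 = ((1/6)p + 2/3)(6p² + 48p + 90) + (0)
Last nonzero remainder: 6p² + 48p + 90. Dividing through by 6 gives the monic gcd p² + 8p + 15.
Cancel p² + 8p + 15 from numerator and denominator to get the reduced form.

(p + 10)/(p + 4)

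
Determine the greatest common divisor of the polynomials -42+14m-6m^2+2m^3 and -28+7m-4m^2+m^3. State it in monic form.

7+m^2

Apply the Euclidean algorithm:
  2m^3-6m^2+14m-42 = (2)(m^3-4m^2+7m-28) + (2m^2+14)
  m^3-4m^2+7m-28 = ((1/2)m-2)(2m^2+14) + (0)
Last nonzero remainder: 2m^2+14. Dividing through by 2 gives the monic gcd m^2+7.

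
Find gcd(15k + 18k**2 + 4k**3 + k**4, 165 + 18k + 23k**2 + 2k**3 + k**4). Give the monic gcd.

Repeated division with remainder:
  k**4 + 4k**3 + 18k**2 + 15k = (k**4 + 2k**3 + 23k**2 + 18k + 165) + (2k**3 − 5k**2 − 3k − 165)
  k**4 + 2k**3 + 23k**2 + 18k + 165 = ((1/2)k + 9/4)(2k**3 − 5k**2 − 3k − 165) + ((143/4)k**2 + (429/4)k + 2145/4)
  2k**3 − 5k**2 − 3k − 165 = ((8/143)k − 4/13)((143/4)k**2 + (429/4)k + 2145/4) + (0)
Last nonzero remainder: (143/4)k**2 + (429/4)k + 2145/4. Dividing through by 143/4 gives the monic gcd k**2 + 3k + 15.

15 + 3k + k**2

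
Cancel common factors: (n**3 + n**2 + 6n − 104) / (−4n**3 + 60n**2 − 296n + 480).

(−n**2 − 5n − 26)/(4n**2 − 44n + 120)

Apply the Euclidean algorithm:
  n**3 + n**2 + 6n − 104 = (−1/4)(−4n**3 + 60n**2 − 296n + 480) + (16n**2 − 68n + 16)
  −4n**3 + 60n**2 − 296n + 480 = (−(1/4)n + 43/16)(16n**2 − 68n + 16) + (−(437/4)n + 437)
  16n**2 − 68n + 16 = (−(64/437)n + 16/437)(−(437/4)n + 437) + (0)
Last nonzero remainder: −(437/4)n + 437. Dividing through by −437/4 gives the monic gcd n − 4.
Cancel n − 4 from numerator and denominator to get the reduced form.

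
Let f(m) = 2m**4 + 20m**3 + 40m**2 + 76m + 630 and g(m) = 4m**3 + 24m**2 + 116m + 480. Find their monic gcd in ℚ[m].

m + 5

Apply the Euclidean algorithm:
  2m**4 + 20m**3 + 40m**2 + 76m + 630 = ((1/2)m + 2)(4m**3 + 24m**2 + 116m + 480) + (-66m**2 - 396m - 330)
  4m**3 + 24m**2 + 116m + 480 = (-(2/33)m)(-66m**2 - 396m - 330) + (96m + 480)
  -66m**2 - 396m - 330 = (-(11/16)m - 11/16)(96m + 480) + (0)
Last nonzero remainder: 96m + 480. Dividing through by 96 gives the monic gcd m + 5.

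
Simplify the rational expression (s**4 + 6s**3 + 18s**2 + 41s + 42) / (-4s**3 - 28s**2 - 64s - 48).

(-s**2 - s - 7)/(4s + 8)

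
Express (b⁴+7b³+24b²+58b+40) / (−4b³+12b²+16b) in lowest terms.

(−b³−6b²−18b−40)/(4b²−16b)

By polynomial division,
  b⁴+7b³+24b²+58b+40 = (−(1/4)b−5/2)(−4b³+12b²+16b) + (58b²+98b+40)
  −4b³+12b²+16b = (−(2/29)b+272/841)(58b²+98b+40) + (−(10880/841)b−10880/841)
  58b²+98b+40 = (−(24389/5440)b−841/272)(−(10880/841)b−10880/841) + (0)
Last nonzero remainder: −(10880/841)b−10880/841. Dividing through by −10880/841 gives the monic gcd b+1.
Cancel b+1 from numerator and denominator to get the reduced form.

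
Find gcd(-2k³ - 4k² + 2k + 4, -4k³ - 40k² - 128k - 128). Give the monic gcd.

k + 2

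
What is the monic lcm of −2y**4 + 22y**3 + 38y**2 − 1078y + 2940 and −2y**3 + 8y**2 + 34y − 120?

y**6 − 10y**5 − 42y**4 + 652y**3 − 703y**2 − 7938y + 17640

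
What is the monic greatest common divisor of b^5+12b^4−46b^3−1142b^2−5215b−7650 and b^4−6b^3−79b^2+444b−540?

b^2−b−90

By polynomial division,
  b^5+12b^4−46b^3−1142b^2−5215b−7650 = (b+18)(b^4−6b^3−79b^2+444b−540) + (141b^3−164b^2−12667b+2070)
  b^4−6b^3−79b^2+444b−540 = ((1/141)b−682/19881)(141b^3−164b^2−12667b+2070) + ((103600/19881)b^2−(103600/19881)b−1036000/2209)
  141b^3−164b^2−12667b+2070 = ((2803221/103600)b−457263/103600)((103600/19881)b^2−(103600/19881)b−1036000/2209) + (0)
Last nonzero remainder: (103600/19881)b^2−(103600/19881)b−1036000/2209. Dividing through by 103600/19881 gives the monic gcd b^2−b−90.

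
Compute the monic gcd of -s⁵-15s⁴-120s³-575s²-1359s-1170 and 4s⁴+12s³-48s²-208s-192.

s²+5s+6

Repeated division with remainder:
  -s⁵-15s⁴-120s³-575s²-1359s-1170 = (-(1/4)s-3)(4s⁴+12s³-48s²-208s-192) + (-96s³-771s²-2031s-1746)
  4s⁴+12s³-48s²-208s-192 = (-(1/24)s+161/768)(-96s³-771s²-2031s-1746) + ((7425/256)s²+(37125/256)s+22275/128)
  -96s³-771s²-2031s-1746 = (-(8192/2475)s-24832/2475)((7425/256)s²+(37125/256)s+22275/128) + (0)
Last nonzero remainder: (7425/256)s²+(37125/256)s+22275/128. Dividing through by 7425/256 gives the monic gcd s²+5s+6.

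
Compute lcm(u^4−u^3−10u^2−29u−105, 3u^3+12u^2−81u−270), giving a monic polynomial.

u^5+5u^4−16u^3−89u^2−279u−630

Euclidean algorithm in ℚ[u]:
  u^4−u^3−10u^2−29u−105 = ((1/3)u−5/3)(3u^3+12u^2−81u−270) + (37u^2−74u−555)
  3u^3+12u^2−81u−270 = ((3/37)u+18/37)(37u^2−74u−555) + (0)
Last nonzero remainder: 37u^2−74u−555. Dividing through by 37 gives the monic gcd u^2−2u−15.
Then lcm(f, g) = f·g / gcd(f, g); expanding and making the result monic gives the answer.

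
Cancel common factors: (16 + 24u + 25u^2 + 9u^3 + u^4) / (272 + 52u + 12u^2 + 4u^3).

(4 + 5u + 5u^2 + u^3)/(68 - 4u + 4u^2)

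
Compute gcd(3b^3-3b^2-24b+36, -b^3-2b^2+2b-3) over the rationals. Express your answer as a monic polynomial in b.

b+3

Repeated division with remainder:
  3b^3-3b^2-24b+36 = (-3)(-b^3-2b^2+2b-3) + (-9b^2-18b+27)
  -b^3-2b^2+2b-3 = ((1/9)b)(-9b^2-18b+27) + (-b-3)
  -9b^2-18b+27 = (9b-9)(-b-3) + (0)
Last nonzero remainder: -b-3. Dividing through by -1 gives the monic gcd b+3.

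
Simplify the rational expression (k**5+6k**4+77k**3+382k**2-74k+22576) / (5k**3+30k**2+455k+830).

(k**3+2k**2-14k+272)/(5k+10)

By polynomial division,
  k**5+6k**4+77k**3+382k**2-74k+22576 = ((1/5)k**2-14/5)(5k**3+30k**2+455k+830) + (300k**2+1200k+24900)
  5k**3+30k**2+455k+830 = ((1/60)k+1/30)(300k**2+1200k+24900) + (0)
Last nonzero remainder: 300k**2+1200k+24900. Dividing through by 300 gives the monic gcd k**2+4k+83.
Cancel k**2+4k+83 from numerator and denominator to get the reduced form.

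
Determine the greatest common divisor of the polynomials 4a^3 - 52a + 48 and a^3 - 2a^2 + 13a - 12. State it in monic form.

a - 1

By polynomial division,
  4a^3 - 52a + 48 = (4)(a^3 - 2a^2 + 13a - 12) + (8a^2 - 104a + 96)
  a^3 - 2a^2 + 13a - 12 = ((1/8)a + 11/8)(8a^2 - 104a + 96) + (144a - 144)
  8a^2 - 104a + 96 = ((1/18)a - 2/3)(144a - 144) + (0)
Last nonzero remainder: 144a - 144. Dividing through by 144 gives the monic gcd a - 1.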